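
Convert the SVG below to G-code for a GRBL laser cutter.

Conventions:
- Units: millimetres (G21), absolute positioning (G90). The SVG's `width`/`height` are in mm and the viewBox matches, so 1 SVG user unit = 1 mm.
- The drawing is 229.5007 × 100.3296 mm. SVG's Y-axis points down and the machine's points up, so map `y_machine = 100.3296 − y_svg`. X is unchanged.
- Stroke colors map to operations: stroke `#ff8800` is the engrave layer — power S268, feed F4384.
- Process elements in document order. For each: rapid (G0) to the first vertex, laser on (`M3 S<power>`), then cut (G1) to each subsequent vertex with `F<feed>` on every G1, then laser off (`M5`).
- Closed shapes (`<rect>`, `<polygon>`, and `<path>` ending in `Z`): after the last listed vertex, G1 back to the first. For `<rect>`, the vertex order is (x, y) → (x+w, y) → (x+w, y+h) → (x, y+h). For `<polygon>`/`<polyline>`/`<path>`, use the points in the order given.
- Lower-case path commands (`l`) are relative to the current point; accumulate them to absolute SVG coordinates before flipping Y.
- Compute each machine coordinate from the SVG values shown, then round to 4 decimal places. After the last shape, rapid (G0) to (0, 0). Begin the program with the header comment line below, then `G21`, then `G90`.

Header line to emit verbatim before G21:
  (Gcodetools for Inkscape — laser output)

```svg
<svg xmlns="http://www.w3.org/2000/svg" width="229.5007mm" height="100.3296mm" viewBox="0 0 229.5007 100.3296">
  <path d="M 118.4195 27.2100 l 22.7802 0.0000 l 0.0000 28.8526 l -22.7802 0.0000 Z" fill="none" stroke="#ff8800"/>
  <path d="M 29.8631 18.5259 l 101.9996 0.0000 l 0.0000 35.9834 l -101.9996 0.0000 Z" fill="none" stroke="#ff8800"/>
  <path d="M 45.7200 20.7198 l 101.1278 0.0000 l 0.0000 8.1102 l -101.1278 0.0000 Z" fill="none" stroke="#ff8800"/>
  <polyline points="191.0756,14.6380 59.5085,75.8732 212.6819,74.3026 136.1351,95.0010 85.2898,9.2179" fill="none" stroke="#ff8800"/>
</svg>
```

Since the viewBox matches the mm dimensions, user units are millimetres directly. The only transform is the Y-flip y_m = 100.3296 − y_svg.

Shape 1 is a rectangle drawn with `<path>`. Its stroke #ff8800 means engrave at S268, F4384. After flipping Y the toolpath is (118.4195,73.1196) → (141.1997,73.1196) → (141.1997,44.2670) → (118.4195,44.2670) → (118.4195,73.1196), returning to the start.

Shape 2 is a rectangle drawn with `<path>`. Its stroke #ff8800 means engrave at S268, F4384. After flipping Y the toolpath is (29.8631,81.8037) → (131.8627,81.8037) → (131.8627,45.8203) → (29.8631,45.8203) → (29.8631,81.8037), returning to the start.

Shape 3 is a rectangle drawn with `<path>`. Its stroke #ff8800 means engrave at S268, F4384. After flipping Y the toolpath is (45.7200,79.6098) → (146.8478,79.6098) → (146.8478,71.4996) → (45.7200,71.4996) → (45.7200,79.6098), returning to the start.

Shape 4 is a open polyline drawn with `<polyline>`. Its stroke #ff8800 means engrave at S268, F4384. After flipping Y the toolpath is (191.0756,85.6916) → (59.5085,24.4564) → (212.6819,26.0270) → (136.1351,5.3286) → (85.2898,91.1117).

(Gcodetools for Inkscape — laser output)
G21
G90
G0 X118.4195 Y73.1196
M3 S268
G1 X141.1997 Y73.1196 F4384
G1 X141.1997 Y44.2670 F4384
G1 X118.4195 Y44.2670 F4384
G1 X118.4195 Y73.1196 F4384
M5
G0 X29.8631 Y81.8037
M3 S268
G1 X131.8627 Y81.8037 F4384
G1 X131.8627 Y45.8203 F4384
G1 X29.8631 Y45.8203 F4384
G1 X29.8631 Y81.8037 F4384
M5
G0 X45.7200 Y79.6098
M3 S268
G1 X146.8478 Y79.6098 F4384
G1 X146.8478 Y71.4996 F4384
G1 X45.7200 Y71.4996 F4384
G1 X45.7200 Y79.6098 F4384
M5
G0 X191.0756 Y85.6916
M3 S268
G1 X59.5085 Y24.4564 F4384
G1 X212.6819 Y26.0270 F4384
G1 X136.1351 Y5.3286 F4384
G1 X85.2898 Y91.1117 F4384
M5
G0 X0.0000 Y0.0000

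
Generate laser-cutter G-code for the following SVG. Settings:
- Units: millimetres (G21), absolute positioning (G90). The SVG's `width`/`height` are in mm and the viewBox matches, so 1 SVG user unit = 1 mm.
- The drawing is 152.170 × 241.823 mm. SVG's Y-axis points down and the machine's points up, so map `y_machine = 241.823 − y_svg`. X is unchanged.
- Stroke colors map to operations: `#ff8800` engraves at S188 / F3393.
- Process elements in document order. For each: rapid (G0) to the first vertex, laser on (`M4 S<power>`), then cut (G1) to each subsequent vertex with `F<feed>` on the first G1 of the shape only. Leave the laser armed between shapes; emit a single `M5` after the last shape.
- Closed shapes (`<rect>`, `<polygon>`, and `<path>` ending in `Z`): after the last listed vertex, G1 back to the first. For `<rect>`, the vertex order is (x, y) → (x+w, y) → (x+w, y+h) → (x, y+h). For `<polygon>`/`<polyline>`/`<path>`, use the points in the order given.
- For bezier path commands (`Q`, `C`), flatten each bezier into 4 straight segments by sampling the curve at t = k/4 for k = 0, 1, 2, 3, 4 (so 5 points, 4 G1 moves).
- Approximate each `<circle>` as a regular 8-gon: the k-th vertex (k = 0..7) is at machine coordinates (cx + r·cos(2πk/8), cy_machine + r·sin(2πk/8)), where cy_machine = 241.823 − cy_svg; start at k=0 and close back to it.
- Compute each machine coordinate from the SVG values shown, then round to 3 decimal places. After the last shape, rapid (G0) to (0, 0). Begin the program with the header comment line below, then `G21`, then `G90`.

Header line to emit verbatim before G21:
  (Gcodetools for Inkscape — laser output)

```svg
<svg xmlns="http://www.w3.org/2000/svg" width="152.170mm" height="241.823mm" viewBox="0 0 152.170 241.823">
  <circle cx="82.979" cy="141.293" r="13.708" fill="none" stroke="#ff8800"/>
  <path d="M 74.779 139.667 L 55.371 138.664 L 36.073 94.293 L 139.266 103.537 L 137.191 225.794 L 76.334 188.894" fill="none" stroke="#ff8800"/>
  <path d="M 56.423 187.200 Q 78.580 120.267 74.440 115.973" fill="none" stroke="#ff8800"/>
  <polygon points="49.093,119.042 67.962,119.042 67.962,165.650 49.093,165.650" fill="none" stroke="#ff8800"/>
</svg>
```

(Gcodetools for Inkscape — laser output)
G21
G90
G0 X96.687 Y100.530
M4 S188
G1 X92.672 Y110.223 F3393
G1 X82.979 Y114.238
G1 X73.286 Y110.223
G1 X69.271 Y100.530
G1 X73.286 Y90.837
G1 X82.979 Y86.822
G1 X92.672 Y90.837
G1 X96.687 Y100.530
G0 X74.779 Y102.156
M4 S188
G1 X55.371 Y103.159 F3393
G1 X36.073 Y147.530
G1 X139.266 Y138.286
G1 X137.191 Y16.029
G1 X76.334 Y52.929
G0 X56.423 Y54.623
M4 S188
G1 X65.858 Y84.175 F3393
G1 X72.006 Y105.896
G1 X74.866 Y119.788
G1 X74.440 Y125.850
G0 X49.093 Y122.781
M4 S188
G1 X67.962 Y122.781 F3393
G1 X67.962 Y76.173
G1 X49.093 Y76.173
G1 X49.093 Y122.781
M5
G0 X0.000 Y0.000

1 u = 1 mm; y_m = 241.823 − y.

[1] `<circle>` circle, #ff8800→engrave S188 F3393: (96.687,100.530) → (92.672,110.223) → (82.979,114.238) → (73.286,110.223) → (69.271,100.530) → (73.286,90.837) → (82.979,86.822) → (92.672,90.837) → (96.687,100.530) (closed)

[2] `<path>` open polyline, #ff8800→engrave S188 F3393: (74.779,102.156) → (55.371,103.159) → (36.073,147.530) → (139.266,138.286) → (137.191,16.029) → (76.334,52.929)

[3] `<path>` quadratic bezier, #ff8800→engrave S188 F3393: (56.423,54.623) → (65.858,84.175) → (72.006,105.896) → (74.866,119.788) → (74.440,125.850)

[4] `<polygon>` rectangle, #ff8800→engrave S188 F3393: (49.093,122.781) → (67.962,122.781) → (67.962,76.173) → (49.093,76.173) → (49.093,122.781) (closed)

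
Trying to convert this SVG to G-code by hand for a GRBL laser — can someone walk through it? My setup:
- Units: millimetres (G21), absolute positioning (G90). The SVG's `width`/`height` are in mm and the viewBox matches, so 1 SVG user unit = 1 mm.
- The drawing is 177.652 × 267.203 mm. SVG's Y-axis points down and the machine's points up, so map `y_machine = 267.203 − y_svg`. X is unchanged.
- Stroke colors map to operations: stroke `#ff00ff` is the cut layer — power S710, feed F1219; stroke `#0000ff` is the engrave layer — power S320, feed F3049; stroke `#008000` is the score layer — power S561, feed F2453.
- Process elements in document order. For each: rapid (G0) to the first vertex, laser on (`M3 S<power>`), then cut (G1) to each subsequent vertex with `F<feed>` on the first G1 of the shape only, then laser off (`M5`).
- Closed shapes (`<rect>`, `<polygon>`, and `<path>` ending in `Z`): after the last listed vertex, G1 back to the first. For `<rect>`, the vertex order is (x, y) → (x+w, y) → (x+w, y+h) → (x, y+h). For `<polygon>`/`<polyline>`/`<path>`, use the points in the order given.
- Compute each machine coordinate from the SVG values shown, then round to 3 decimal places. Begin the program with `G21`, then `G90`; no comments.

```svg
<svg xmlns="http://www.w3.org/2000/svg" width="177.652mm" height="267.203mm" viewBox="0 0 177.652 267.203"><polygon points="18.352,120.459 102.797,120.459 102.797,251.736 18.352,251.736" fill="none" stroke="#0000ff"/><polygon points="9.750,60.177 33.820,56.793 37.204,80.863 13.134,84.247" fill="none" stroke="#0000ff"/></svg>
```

Since the viewBox matches the mm dimensions, user units are millimetres directly. The only transform is the Y-flip y_m = 267.203 − y_svg.

Shape 1 is a rectangle drawn with `<polygon>`. Its stroke #0000ff means engrave at S320, F3049. After flipping Y the toolpath is (18.352,146.744) → (102.797,146.744) → (102.797,15.467) → (18.352,15.467) → (18.352,146.744), returning to the start.

Shape 2 is a regular polygon drawn with `<polygon>`. Its stroke #0000ff means engrave at S320, F3049. After flipping Y the toolpath is (9.750,207.026) → (33.820,210.410) → (37.204,186.340) → (13.134,182.956) → (9.750,207.026), returning to the start.

G21
G90
G0 X18.352 Y146.744
M3 S320
G1 X102.797 Y146.744 F3049
G1 X102.797 Y15.467
G1 X18.352 Y15.467
G1 X18.352 Y146.744
M5
G0 X9.750 Y207.026
M3 S320
G1 X33.820 Y210.410 F3049
G1 X37.204 Y186.340
G1 X13.134 Y182.956
G1 X9.750 Y207.026
M5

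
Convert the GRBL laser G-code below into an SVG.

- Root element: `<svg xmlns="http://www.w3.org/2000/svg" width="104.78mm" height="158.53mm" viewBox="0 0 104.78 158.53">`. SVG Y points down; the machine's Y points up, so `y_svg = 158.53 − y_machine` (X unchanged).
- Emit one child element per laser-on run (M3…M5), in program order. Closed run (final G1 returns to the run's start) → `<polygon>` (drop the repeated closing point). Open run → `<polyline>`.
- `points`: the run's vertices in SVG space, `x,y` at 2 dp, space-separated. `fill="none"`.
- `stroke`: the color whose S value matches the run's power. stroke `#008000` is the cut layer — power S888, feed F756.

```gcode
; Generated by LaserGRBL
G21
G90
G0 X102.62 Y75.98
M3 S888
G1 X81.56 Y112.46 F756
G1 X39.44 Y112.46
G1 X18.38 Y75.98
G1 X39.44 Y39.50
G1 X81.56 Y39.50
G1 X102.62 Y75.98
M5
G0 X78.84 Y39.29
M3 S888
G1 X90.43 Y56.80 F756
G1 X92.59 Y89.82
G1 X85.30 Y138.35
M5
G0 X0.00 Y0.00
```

Machine Y-up, SVG Y-down with viewBox height 158.53, so y_svg = 158.53 − y_machine; X carries over. Every run uses S888, so all elements get stroke `#008000` (cut).

Run 1: The run returns to its start, so emit a `<polygon>` with points (Y-flipped): 102.62,82.55 81.56,46.07 39.44,46.07 18.38,82.55 39.44,119.03 81.56,119.03.

Run 2: The run is open, so emit a `<polyline>` with points (Y-flipped): 78.84,119.24 90.43,101.73 92.59,68.71 85.30,20.18.

<svg xmlns="http://www.w3.org/2000/svg" width="104.78mm" height="158.53mm" viewBox="0 0 104.78 158.53">
  <polygon points="102.62,82.55 81.56,46.07 39.44,46.07 18.38,82.55 39.44,119.03 81.56,119.03" fill="none" stroke="#008000"/>
  <polyline points="78.84,119.24 90.43,101.73 92.59,68.71 85.30,20.18" fill="none" stroke="#008000"/>
</svg>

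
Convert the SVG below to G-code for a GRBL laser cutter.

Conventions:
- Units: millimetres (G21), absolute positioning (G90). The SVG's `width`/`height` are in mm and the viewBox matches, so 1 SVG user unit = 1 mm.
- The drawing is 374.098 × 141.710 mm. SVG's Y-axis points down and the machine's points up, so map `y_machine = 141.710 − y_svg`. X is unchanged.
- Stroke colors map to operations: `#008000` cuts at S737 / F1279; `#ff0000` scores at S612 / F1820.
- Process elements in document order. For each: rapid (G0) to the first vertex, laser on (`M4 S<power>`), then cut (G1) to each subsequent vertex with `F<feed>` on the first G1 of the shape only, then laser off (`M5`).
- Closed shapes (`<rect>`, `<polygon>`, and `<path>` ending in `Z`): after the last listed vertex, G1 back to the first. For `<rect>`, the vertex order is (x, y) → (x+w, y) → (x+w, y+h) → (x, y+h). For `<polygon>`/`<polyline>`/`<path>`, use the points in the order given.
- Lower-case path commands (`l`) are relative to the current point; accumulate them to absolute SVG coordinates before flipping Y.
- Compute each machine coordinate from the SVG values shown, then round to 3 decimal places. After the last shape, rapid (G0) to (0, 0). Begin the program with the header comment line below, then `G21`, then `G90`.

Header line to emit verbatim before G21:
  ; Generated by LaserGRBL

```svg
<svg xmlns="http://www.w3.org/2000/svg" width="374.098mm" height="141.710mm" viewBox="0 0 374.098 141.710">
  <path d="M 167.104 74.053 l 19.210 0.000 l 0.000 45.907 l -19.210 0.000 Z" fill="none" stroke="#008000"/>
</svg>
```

viewBox `0 0 374.098 141.710` with mm width/height → 1 unit = 1 mm. Flip: y_m = 141.710 − y_svg.

**Shape 1** — `<path>` rectangle, stroke `#008000` → cut (S737, F1279). Machine vertices: (167.104,67.657) → (186.314,67.657) → (186.314,21.750) → (167.104,21.750) → (167.104,67.657). Closed: final G1 returns to the first vertex.

; Generated by LaserGRBL
G21
G90
G0 X167.104 Y67.657
M4 S737
G1 X186.314 Y67.657 F1279
G1 X186.314 Y21.750
G1 X167.104 Y21.750
G1 X167.104 Y67.657
M5
G0 X0.000 Y0.000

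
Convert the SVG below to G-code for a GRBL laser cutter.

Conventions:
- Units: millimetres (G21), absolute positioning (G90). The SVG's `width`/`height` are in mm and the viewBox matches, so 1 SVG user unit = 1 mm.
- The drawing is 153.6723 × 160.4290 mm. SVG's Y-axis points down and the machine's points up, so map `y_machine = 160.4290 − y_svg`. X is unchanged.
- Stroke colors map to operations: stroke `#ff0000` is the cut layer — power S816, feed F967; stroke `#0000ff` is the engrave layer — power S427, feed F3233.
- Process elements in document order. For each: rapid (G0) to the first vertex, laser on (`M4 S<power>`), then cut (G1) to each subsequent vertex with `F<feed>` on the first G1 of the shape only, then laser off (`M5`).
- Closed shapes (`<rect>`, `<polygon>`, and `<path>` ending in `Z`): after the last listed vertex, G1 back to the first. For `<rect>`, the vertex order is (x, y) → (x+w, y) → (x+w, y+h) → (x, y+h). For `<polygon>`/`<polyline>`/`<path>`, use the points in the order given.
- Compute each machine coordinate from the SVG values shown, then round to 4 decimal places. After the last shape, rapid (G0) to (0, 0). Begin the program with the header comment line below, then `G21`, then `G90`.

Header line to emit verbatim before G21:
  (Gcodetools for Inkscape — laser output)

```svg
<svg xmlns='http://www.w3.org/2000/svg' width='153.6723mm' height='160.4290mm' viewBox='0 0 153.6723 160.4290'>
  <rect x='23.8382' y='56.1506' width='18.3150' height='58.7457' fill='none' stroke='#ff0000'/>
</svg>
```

viewBox `0 0 153.6723 160.4290` with mm width/height → 1 unit = 1 mm. Flip: y_m = 160.4290 − y_svg.

**Shape 1** — `<rect>` rectangle, stroke `#ff0000` → cut (S816, F967). Machine vertices: (23.8382,104.2784) → (42.1532,104.2784) → (42.1532,45.5327) → (23.8382,45.5327) → (23.8382,104.2784). Closed: final G1 returns to the first vertex.

(Gcodetools for Inkscape — laser output)
G21
G90
G0 X23.8382 Y104.2784
M4 S816
G1 X42.1532 Y104.2784 F967
G1 X42.1532 Y45.5327
G1 X23.8382 Y45.5327
G1 X23.8382 Y104.2784
M5
G0 X0.0000 Y0.0000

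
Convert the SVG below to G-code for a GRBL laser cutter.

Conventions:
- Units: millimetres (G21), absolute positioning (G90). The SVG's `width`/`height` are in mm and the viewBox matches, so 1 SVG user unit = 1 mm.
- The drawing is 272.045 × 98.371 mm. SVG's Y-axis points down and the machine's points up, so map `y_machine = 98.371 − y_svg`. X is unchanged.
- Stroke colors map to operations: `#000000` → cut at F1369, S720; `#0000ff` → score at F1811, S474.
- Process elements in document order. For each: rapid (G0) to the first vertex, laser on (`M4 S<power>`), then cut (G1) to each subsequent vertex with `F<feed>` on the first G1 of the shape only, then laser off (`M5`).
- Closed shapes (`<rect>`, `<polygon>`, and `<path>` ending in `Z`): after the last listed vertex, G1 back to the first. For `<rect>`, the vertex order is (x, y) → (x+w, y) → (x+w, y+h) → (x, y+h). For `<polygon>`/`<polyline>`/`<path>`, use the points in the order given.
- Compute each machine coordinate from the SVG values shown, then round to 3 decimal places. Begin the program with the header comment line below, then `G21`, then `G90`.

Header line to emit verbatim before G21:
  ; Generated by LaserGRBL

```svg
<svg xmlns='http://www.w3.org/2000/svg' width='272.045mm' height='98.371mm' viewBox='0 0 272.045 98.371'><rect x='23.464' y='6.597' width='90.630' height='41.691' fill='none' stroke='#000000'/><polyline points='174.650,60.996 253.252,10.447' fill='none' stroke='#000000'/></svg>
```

1 u = 1 mm; y_m = 98.371 − y.

[1] `<rect>` rectangle, #000000→cut S720 F1369: (23.464,91.774) → (114.094,91.774) → (114.094,50.083) → (23.464,50.083) → (23.464,91.774) (closed)

[2] `<polyline>` line segment, #000000→cut S720 F1369: (174.650,37.375) → (253.252,87.924)

; Generated by LaserGRBL
G21
G90
G0 X23.464 Y91.774
M4 S720
G1 X114.094 Y91.774 F1369
G1 X114.094 Y50.083
G1 X23.464 Y50.083
G1 X23.464 Y91.774
M5
G0 X174.650 Y37.375
M4 S720
G1 X253.252 Y87.924 F1369
M5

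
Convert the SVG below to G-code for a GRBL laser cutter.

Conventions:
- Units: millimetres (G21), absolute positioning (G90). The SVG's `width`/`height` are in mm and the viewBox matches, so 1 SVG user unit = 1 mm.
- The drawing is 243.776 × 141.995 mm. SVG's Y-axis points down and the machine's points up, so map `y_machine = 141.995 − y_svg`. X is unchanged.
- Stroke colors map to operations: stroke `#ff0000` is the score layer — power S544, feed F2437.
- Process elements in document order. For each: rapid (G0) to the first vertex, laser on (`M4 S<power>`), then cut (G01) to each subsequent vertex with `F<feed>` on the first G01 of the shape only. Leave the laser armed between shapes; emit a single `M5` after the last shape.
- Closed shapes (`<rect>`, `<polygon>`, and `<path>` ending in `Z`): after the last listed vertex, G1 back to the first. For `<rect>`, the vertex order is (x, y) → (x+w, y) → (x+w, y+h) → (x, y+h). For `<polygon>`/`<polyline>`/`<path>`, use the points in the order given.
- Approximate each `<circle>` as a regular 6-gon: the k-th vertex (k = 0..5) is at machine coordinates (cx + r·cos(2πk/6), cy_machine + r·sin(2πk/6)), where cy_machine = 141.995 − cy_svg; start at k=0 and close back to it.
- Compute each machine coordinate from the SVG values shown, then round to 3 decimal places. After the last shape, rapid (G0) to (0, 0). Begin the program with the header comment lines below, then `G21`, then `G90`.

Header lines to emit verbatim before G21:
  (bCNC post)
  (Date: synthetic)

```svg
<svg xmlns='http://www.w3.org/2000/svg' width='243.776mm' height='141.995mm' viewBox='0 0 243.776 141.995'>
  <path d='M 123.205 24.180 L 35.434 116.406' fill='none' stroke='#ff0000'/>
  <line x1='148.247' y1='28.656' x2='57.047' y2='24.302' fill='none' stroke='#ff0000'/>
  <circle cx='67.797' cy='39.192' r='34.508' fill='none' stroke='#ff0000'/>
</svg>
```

Since the viewBox matches the mm dimensions, user units are millimetres directly. The only transform is the Y-flip y_m = 141.995 − y_svg.

Shape 1 is a line segment drawn with `<path>`. Its stroke #ff0000 means score at S544, F2437. After flipping Y the toolpath is (123.205,117.815) → (35.434,25.589).

Shape 2 is a line segment drawn with `<line>`. Its stroke #ff0000 means score at S544, F2437. After flipping Y the toolpath is (148.247,113.339) → (57.047,117.693).

Shape 3 is a circle drawn with `<circle>`. Its stroke #ff0000 means score at S544, F2437. After flipping Y the toolpath is (102.305,102.803) → (85.051,132.688) → (50.543,132.688) → (33.289,102.803) → (50.543,72.918) → (85.051,72.918) → (102.305,102.803), returning to the start.

(bCNC post)
(Date: synthetic)
G21
G90
G0 X123.205 Y117.815
M4 S544
G01 X35.434 Y25.589 F2437
G0 X148.247 Y113.339
M4 S544
G01 X57.047 Y117.693 F2437
G0 X102.305 Y102.803
M4 S544
G01 X85.051 Y132.688 F2437
G01 X50.543 Y132.688
G01 X33.289 Y102.803
G01 X50.543 Y72.918
G01 X85.051 Y72.918
G01 X102.305 Y102.803
M5
G0 X0.000 Y0.000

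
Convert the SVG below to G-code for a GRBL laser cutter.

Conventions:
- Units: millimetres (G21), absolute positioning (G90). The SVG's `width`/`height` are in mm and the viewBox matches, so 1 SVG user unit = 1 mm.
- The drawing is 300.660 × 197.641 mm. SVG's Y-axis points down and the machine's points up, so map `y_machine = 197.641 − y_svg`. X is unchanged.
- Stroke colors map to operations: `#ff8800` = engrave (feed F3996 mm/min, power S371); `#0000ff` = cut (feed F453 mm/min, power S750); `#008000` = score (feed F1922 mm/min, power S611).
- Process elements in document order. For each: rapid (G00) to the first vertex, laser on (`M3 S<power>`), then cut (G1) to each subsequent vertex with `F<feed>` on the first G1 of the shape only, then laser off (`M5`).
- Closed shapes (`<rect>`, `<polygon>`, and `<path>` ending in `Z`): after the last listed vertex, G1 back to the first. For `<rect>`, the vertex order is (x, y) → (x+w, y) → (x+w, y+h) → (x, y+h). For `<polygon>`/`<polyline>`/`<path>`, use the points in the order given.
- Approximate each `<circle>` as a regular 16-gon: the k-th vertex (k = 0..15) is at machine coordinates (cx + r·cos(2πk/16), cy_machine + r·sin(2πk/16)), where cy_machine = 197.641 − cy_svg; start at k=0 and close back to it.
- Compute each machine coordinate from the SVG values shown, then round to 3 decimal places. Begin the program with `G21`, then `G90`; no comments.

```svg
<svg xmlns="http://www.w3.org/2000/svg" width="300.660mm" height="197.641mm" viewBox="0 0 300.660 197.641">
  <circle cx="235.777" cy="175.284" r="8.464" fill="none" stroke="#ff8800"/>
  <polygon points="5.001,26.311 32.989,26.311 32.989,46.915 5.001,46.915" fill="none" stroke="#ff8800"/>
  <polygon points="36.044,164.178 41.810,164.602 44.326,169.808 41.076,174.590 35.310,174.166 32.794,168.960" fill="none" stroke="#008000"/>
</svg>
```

G21
G90
G00 X244.241 Y22.357
M3 S371
G1 X243.597 Y25.596 F3996
G1 X241.762 Y28.342
G1 X239.016 Y30.177
G1 X235.777 Y30.821
G1 X232.538 Y30.177
G1 X229.792 Y28.342
G1 X227.957 Y25.596
G1 X227.313 Y22.357
G1 X227.957 Y19.118
G1 X229.792 Y16.372
G1 X232.538 Y14.537
G1 X235.777 Y13.893
G1 X239.016 Y14.537
G1 X241.762 Y16.372
G1 X243.597 Y19.118
G1 X244.241 Y22.357
M5
G00 X5.001 Y171.330
M3 S371
G1 X32.989 Y171.330 F3996
G1 X32.989 Y150.726
G1 X5.001 Y150.726
G1 X5.001 Y171.330
M5
G00 X36.044 Y33.463
M3 S611
G1 X41.810 Y33.039 F1922
G1 X44.326 Y27.833
G1 X41.076 Y23.051
G1 X35.310 Y23.475
G1 X32.794 Y28.681
G1 X36.044 Y33.463
M5

viewBox `0 0 300.660 197.641` with mm width/height → 1 unit = 1 mm. Flip: y_m = 197.641 − y_svg.

**Shape 1** — `<circle>` circle, stroke `#ff8800` → engrave (S371, F3996). Machine vertices: (244.241,22.357) → (243.597,25.596) → (241.762,28.342) → (239.016,30.177) → (235.777,30.821) → (232.538,30.177) → (229.792,28.342) → (227.957,25.596) → (227.313,22.357) → (227.957,19.118) → (229.792,16.372) → (232.538,14.537) → (235.777,13.893) → (239.016,14.537) → (241.762,16.372) → (243.597,19.118) → (244.241,22.357). Closed: final G1 returns to the first vertex.

**Shape 2** — `<polygon>` rectangle, stroke `#ff8800` → engrave (S371, F3996). Machine vertices: (5.001,171.330) → (32.989,171.330) → (32.989,150.726) → (5.001,150.726) → (5.001,171.330). Closed: final G1 returns to the first vertex.

**Shape 3** — `<polygon>` regular polygon, stroke `#008000` → score (S611, F1922). Machine vertices: (36.044,33.463) → (41.810,33.039) → (44.326,27.833) → (41.076,23.051) → (35.310,23.475) → (32.794,28.681) → (36.044,33.463). Closed: final G1 returns to the first vertex.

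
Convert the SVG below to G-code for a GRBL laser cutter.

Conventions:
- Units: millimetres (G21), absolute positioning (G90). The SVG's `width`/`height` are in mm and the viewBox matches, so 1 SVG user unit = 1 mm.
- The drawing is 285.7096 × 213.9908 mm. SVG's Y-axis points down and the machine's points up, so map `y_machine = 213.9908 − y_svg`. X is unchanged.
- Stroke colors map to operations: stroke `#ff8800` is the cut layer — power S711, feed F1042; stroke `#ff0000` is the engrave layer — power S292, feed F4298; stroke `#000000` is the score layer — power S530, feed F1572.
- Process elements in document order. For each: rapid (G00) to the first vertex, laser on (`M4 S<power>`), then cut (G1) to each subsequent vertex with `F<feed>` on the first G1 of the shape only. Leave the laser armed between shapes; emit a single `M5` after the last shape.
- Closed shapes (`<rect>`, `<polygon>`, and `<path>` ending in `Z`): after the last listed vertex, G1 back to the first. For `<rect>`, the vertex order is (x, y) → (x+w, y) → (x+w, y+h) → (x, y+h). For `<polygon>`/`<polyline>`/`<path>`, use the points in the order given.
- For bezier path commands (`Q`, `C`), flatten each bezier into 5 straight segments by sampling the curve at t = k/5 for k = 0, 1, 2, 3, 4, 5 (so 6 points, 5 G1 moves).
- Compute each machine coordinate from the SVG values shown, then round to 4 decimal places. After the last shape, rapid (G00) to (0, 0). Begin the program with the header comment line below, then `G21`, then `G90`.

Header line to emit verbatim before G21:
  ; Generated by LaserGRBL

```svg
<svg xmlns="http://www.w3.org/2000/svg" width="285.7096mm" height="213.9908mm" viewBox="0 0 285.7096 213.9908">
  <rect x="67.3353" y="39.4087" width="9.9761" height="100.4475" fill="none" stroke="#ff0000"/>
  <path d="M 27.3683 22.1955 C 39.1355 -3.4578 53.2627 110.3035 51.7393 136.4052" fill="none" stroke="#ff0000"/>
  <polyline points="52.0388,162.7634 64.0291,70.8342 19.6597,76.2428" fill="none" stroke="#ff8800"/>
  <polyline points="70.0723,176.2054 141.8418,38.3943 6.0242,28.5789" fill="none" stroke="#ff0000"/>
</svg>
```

viewBox `0 0 285.7096 213.9908` with mm width/height → 1 unit = 1 mm. Flip: y_m = 213.9908 − y_svg.

**Shape 1** — `<rect>` rectangle, stroke `#ff0000` → engrave (S292, F4298). Machine vertices: (67.3353,174.5821) → (77.3114,174.5821) → (77.3114,74.1346) → (67.3353,74.1346) → (67.3353,174.5821). Closed: final G1 returns to the first vertex.

**Shape 2** — `<path>` cubic bezier, stroke `#ff0000` → engrave (S292, F4298). Control points (SVG): P0=(27.3683,22.1955), P1=(39.1355,-3.4578), P2=(53.2627,110.3035), P3=(51.7393,136.4052); sampled at t=k/5. Machine vertices: (27.3683,191.7953) → (34.5677,192.2741) → (41.4691,170.1930) → (47.2078,136.4515) → (50.9194,101.9492) → (51.7393,77.5856). Open path.

**Shape 3** — `<polyline>` open polyline, stroke `#ff8800` → cut (S711, F1042). Machine vertices: (52.0388,51.2274) → (64.0291,143.1566) → (19.6597,137.7480). Open path.

**Shape 4** — `<polyline>` open polyline, stroke `#ff0000` → engrave (S292, F4298). Machine vertices: (70.0723,37.7854) → (141.8418,175.5965) → (6.0242,185.4119). Open path.

; Generated by LaserGRBL
G21
G90
G00 X67.3353 Y174.5821
M4 S292
G1 X77.3114 Y174.5821 F4298
G1 X77.3114 Y74.1346
G1 X67.3353 Y74.1346
G1 X67.3353 Y174.5821
G00 X27.3683 Y191.7953
M4 S292
G1 X34.5677 Y192.2741 F4298
G1 X41.4691 Y170.1930
G1 X47.2078 Y136.4515
G1 X50.9194 Y101.9492
G1 X51.7393 Y77.5856
G00 X52.0388 Y51.2274
M4 S711
G1 X64.0291 Y143.1566 F1042
G1 X19.6597 Y137.7480
G00 X70.0723 Y37.7854
M4 S292
G1 X141.8418 Y175.5965 F4298
G1 X6.0242 Y185.4119
M5
G00 X0.0000 Y0.0000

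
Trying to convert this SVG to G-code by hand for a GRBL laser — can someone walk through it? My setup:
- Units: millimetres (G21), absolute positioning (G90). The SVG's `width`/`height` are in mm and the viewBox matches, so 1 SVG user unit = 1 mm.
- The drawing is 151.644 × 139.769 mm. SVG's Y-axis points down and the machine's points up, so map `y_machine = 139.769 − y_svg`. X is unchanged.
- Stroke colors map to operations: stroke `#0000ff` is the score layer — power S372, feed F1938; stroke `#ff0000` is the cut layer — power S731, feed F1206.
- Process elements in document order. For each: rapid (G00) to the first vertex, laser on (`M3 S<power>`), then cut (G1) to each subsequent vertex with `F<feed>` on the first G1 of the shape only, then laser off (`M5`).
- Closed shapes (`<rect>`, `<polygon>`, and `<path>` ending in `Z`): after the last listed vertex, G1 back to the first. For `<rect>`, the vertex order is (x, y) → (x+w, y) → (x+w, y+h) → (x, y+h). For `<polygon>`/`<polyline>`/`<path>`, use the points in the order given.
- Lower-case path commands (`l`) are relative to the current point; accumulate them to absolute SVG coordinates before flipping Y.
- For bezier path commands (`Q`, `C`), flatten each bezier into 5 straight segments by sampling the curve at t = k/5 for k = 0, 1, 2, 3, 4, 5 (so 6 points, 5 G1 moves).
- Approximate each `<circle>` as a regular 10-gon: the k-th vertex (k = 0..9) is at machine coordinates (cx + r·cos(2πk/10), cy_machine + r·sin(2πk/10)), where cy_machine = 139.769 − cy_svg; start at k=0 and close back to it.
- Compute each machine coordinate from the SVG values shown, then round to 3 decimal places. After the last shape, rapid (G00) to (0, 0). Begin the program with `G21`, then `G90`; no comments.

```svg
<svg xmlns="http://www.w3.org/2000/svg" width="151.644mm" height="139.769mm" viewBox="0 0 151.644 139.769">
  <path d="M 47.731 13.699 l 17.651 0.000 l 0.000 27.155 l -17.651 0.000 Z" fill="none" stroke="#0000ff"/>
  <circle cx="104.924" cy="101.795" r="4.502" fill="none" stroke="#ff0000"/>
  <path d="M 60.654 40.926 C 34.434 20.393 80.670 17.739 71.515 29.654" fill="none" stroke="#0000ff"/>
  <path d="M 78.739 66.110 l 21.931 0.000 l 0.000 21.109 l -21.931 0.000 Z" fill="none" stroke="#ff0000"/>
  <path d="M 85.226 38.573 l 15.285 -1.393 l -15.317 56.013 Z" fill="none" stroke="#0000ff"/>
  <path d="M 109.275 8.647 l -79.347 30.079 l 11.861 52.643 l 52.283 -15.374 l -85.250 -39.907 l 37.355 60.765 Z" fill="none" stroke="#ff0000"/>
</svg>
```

G21
G90
G00 X47.731 Y126.070
M3 S372
G1 X65.382 Y126.070 F1938
G1 X65.382 Y98.915
G1 X47.731 Y98.915
G1 X47.731 Y126.070
M5
G00 X109.426 Y37.974
M3 S731
G1 X108.566 Y40.620 F1206
G1 X106.315 Y42.256
G1 X103.533 Y42.256
G1 X101.282 Y40.620
G1 X100.422 Y37.974
G1 X101.282 Y35.328
G1 X103.533 Y33.692
G1 X106.315 Y33.692
G1 X108.566 Y35.328
G1 X109.426 Y37.974
M5
G00 X60.654 Y98.843
M3 S372
G1 X52.594 Y109.044 F1938
G1 X55.787 Y115.113
G1 X64.096 Y117.208
G1 X71.384 Y115.489
G1 X71.515 Y110.115
M5
G00 X78.739 Y73.659
M3 S731
G1 X100.670 Y73.659 F1206
G1 X100.670 Y52.550
G1 X78.739 Y52.550
G1 X78.739 Y73.659
M5
G00 X85.226 Y101.196
M3 S372
G1 X100.511 Y102.589 F1938
G1 X85.194 Y46.576
G1 X85.226 Y101.196
M5
G00 X109.275 Y131.122
M3 S731
G1 X29.928 Y101.043 F1206
G1 X41.789 Y48.400
G1 X94.072 Y63.774
G1 X8.822 Y103.681
G1 X46.177 Y42.916
G1 X109.275 Y131.122
M5
G00 X0.000 Y0.000

viewBox `0 0 151.644 139.769` with mm width/height → 1 unit = 1 mm. Flip: y_m = 139.769 − y_svg.

**Shape 1** — `<path>` rectangle, stroke `#0000ff` → score (S372, F1938). Machine vertices: (47.731,126.070) → (65.382,126.070) → (65.382,98.915) → (47.731,98.915) → (47.731,126.070). Closed: final G1 returns to the first vertex.

**Shape 2** — `<circle>` circle, stroke `#ff0000` → cut (S731, F1206). Machine vertices: (109.426,37.974) → (108.566,40.620) → (106.315,42.256) → (103.533,42.256) → (101.282,40.620) → (100.422,37.974) → (101.282,35.328) → (103.533,33.692) → (106.315,33.692) → (108.566,35.328) → (109.426,37.974). Closed: final G1 returns to the first vertex.

**Shape 3** — `<path>` cubic bezier, stroke `#0000ff` → score (S372, F1938). Control points (SVG): P0=(60.654,40.926), P1=(34.434,20.393), P2=(80.670,17.739), P3=(71.515,29.654); sampled at t=k/5. Machine vertices: (60.654,98.843) → (52.594,109.044) → (55.787,115.113) → (64.096,117.208) → (71.384,115.489) → (71.515,110.115). Open path.

**Shape 4** — `<path>` rectangle, stroke `#ff0000` → cut (S731, F1206). Machine vertices: (78.739,73.659) → (100.670,73.659) → (100.670,52.550) → (78.739,52.550) → (78.739,73.659). Closed: final G1 returns to the first vertex.

**Shape 5** — `<path>` closed polygon, stroke `#0000ff` → score (S372, F1938). Machine vertices: (85.226,101.196) → (100.511,102.589) → (85.194,46.576) → (85.226,101.196). Closed: final G1 returns to the first vertex.

**Shape 6** — `<path>` closed polygon, stroke `#ff0000` → cut (S731, F1206). Machine vertices: (109.275,131.122) → (29.928,101.043) → (41.789,48.400) → (94.072,63.774) → (8.822,103.681) → (46.177,42.916) → (109.275,131.122). Closed: final G1 returns to the first vertex.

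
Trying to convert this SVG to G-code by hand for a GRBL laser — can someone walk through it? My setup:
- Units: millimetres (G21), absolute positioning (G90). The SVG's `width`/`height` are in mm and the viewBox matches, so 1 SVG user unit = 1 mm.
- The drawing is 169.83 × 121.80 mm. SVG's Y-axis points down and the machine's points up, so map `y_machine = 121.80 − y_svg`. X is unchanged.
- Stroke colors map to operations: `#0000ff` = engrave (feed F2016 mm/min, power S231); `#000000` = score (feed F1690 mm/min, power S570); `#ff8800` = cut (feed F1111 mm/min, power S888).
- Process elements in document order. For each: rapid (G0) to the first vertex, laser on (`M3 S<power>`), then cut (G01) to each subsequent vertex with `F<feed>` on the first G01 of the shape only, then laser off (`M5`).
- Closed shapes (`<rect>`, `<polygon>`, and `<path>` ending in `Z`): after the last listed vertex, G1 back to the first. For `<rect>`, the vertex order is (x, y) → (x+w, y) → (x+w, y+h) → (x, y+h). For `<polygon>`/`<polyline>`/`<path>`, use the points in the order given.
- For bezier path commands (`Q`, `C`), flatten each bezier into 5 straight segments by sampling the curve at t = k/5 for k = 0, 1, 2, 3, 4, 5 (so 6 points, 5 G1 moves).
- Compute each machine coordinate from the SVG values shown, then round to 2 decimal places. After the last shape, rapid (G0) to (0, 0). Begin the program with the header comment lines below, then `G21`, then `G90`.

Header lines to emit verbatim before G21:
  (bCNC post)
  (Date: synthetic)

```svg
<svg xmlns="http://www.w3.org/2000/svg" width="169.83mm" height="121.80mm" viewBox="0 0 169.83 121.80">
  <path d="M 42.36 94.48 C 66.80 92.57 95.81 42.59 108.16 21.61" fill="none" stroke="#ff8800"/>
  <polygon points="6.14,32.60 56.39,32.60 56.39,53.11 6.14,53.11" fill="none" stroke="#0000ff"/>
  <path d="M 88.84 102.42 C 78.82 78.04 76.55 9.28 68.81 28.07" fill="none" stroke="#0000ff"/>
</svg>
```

viewBox `0 0 169.83 121.80` with mm width/height → 1 unit = 1 mm. Flip: y_m = 121.80 − y_svg.

**Shape 1** — `<path>` cubic bezier, stroke `#ff8800` → cut (S888, F1111). Control points (SVG): P0=(42.36,94.48), P1=(66.80,92.57), P2=(95.81,42.59), P3=(108.16,21.61); sampled at t=k/5. Machine vertices: (42.36,27.32) → (57.40,33.62) → (72.52,47.75) → (86.70,66.03) → (98.92,84.74) → (108.16,100.19). Open path.

**Shape 2** — `<polygon>` rectangle, stroke `#0000ff` → engrave (S231, F2016). Machine vertices: (6.14,89.20) → (56.39,89.20) → (56.39,68.69) → (6.14,68.69) → (6.14,89.20). Closed: final G1 returns to the first vertex.

**Shape 3** — `<path>` cubic bezier, stroke `#0000ff` → engrave (S231, F2016). Control points (SVG): P0=(88.84,102.42), P1=(78.82,78.04), P2=(76.55,9.28), P3=(68.81,28.07); sampled at t=k/5. Machine vertices: (88.84,19.38) → (83.65,38.28) → (79.69,61.49) → (76.32,82.70) → (72.90,95.55) → (68.81,93.73). Open path.

(bCNC post)
(Date: synthetic)
G21
G90
G0 X42.36 Y27.32
M3 S888
G01 X57.40 Y33.62 F1111
G01 X72.52 Y47.75
G01 X86.70 Y66.03
G01 X98.92 Y84.74
G01 X108.16 Y100.19
M5
G0 X6.14 Y89.20
M3 S231
G01 X56.39 Y89.20 F2016
G01 X56.39 Y68.69
G01 X6.14 Y68.69
G01 X6.14 Y89.20
M5
G0 X88.84 Y19.38
M3 S231
G01 X83.65 Y38.28 F2016
G01 X79.69 Y61.49
G01 X76.32 Y82.70
G01 X72.90 Y95.55
G01 X68.81 Y93.73
M5
G0 X0.00 Y0.00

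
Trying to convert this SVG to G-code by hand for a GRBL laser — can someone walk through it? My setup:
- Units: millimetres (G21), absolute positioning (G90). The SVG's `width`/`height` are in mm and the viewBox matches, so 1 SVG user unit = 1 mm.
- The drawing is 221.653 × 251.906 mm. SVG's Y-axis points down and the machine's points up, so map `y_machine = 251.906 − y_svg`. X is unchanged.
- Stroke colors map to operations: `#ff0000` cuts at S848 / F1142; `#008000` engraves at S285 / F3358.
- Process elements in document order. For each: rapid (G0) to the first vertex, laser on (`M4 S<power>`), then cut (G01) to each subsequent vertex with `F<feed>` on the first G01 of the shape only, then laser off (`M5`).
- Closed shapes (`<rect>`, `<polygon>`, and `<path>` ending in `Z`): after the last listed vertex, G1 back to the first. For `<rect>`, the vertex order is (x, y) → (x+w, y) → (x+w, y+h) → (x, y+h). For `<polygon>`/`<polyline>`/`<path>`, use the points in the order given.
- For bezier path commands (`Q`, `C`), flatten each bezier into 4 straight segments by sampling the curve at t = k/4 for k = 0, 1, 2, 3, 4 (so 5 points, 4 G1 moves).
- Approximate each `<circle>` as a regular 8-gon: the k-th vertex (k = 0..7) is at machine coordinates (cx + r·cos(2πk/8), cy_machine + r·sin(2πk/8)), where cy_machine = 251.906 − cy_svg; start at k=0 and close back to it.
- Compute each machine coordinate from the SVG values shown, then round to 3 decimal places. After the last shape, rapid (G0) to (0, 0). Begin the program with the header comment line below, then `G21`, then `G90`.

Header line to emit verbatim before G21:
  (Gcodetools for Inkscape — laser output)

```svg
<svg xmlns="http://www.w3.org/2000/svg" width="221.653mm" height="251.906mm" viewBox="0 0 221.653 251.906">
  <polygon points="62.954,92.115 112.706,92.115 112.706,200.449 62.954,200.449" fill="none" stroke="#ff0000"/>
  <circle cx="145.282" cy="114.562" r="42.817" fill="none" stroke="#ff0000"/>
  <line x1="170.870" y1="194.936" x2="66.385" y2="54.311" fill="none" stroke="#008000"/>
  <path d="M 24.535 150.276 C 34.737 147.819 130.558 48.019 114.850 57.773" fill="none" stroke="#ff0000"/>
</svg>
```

Since the viewBox matches the mm dimensions, user units are millimetres directly. The only transform is the Y-flip y_m = 251.906 − y_svg.

Shape 1 is a rectangle drawn with `<polygon>`. Its stroke #ff0000 means cut at S848, F1142. After flipping Y the toolpath is (62.954,159.791) → (112.706,159.791) → (112.706,51.457) → (62.954,51.457) → (62.954,159.791), returning to the start.

Shape 2 is a circle drawn with `<circle>`. Its stroke #ff0000 means cut at S848, F1142. After flipping Y the toolpath is (188.099,137.344) → (175.558,167.620) → (145.282,180.161) → (115.006,167.620) → (102.465,137.344) → (115.006,107.068) → (145.282,94.527) → (175.558,107.068) → (188.099,137.344), returning to the start.

Shape 3 is a line segment drawn with `<line>`. Its stroke #008000 means engrave at S285, F3358. After flipping Y the toolpath is (170.870,56.970) → (66.385,197.595).

Shape 4 is a cubic bezier drawn with `<path>`. Its stroke #ff0000 means cut at S848, F1142. After flipping Y the toolpath is (24.535,101.630) → (45.160,118.492) → (79.409,152.461) → (108.800,184.140) → (114.850,194.133).

(Gcodetools for Inkscape — laser output)
G21
G90
G0 X62.954 Y159.791
M4 S848
G01 X112.706 Y159.791 F1142
G01 X112.706 Y51.457
G01 X62.954 Y51.457
G01 X62.954 Y159.791
M5
G0 X188.099 Y137.344
M4 S848
G01 X175.558 Y167.620 F1142
G01 X145.282 Y180.161
G01 X115.006 Y167.620
G01 X102.465 Y137.344
G01 X115.006 Y107.068
G01 X145.282 Y94.527
G01 X175.558 Y107.068
G01 X188.099 Y137.344
M5
G0 X170.870 Y56.970
M4 S285
G01 X66.385 Y197.595 F3358
M5
G0 X24.535 Y101.630
M4 S848
G01 X45.160 Y118.492 F1142
G01 X79.409 Y152.461
G01 X108.800 Y184.140
G01 X114.850 Y194.133
M5
G0 X0.000 Y0.000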